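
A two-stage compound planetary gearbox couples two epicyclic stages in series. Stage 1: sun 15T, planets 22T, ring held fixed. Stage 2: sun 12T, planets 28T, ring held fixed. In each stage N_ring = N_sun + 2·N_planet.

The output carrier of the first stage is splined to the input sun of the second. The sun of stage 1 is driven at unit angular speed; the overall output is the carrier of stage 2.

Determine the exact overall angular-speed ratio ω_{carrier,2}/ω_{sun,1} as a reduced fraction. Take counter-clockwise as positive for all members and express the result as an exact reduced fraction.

9/296

Stage 1: N_ring = 15 + 2·22 = 59
Stage 1: 15(ω_s−ω_c) = −59(ω_r−ω_c),  ω_r=0, ω_s=1
Stage 1: 15(1−ω_c) = −59(0−ω_c)  ⇒  74ω_c = 15  ⇒  ω_c = 15/74
  ⇒ ω_c¹/ω_s¹ = 15/74
Stage 2: N_ring = 12 + 2·28 = 68
Stage 2: 12(ω_s−ω_c) = −68(ω_r−ω_c),  ω_r=0, ω_s=1
Stage 2: 12(1−ω_c) = −68(0−ω_c)  ⇒  80ω_c = 12  ⇒  ω_c = 3/20
  ⇒ ω_c²/ω_s² = 3/20
Coupling ω_s² = ω_c¹ ⇒ overall = 15/74 × 3/20 = 9/296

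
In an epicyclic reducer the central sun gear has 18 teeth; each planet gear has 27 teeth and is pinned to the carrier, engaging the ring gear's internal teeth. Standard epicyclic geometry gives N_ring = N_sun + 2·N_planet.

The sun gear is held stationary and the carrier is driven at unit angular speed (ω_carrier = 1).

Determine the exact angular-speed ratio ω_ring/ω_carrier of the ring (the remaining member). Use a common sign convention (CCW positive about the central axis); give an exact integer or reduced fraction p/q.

N_ring = 18 + 2·27 = 72
18(ω_s−ω_c) = −72(ω_r−ω_c),  ω_s=0, ω_c=1
ω_r = 1 − (18/72)(0−1) = 5/4
ω_r/ω_c = 5/4

5/4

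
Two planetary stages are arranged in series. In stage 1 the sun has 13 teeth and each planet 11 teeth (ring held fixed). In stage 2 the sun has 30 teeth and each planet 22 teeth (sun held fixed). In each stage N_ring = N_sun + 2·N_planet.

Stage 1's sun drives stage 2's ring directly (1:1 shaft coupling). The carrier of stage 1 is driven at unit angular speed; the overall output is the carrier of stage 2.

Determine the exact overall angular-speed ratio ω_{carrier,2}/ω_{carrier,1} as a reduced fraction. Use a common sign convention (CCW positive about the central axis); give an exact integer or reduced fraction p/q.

Stage 1: N_ring = 13 + 2·11 = 35
Stage 1: 13(ω_s−ω_c) = −35(ω_r−ω_c),  ω_r=0, ω_c=1
Stage 1: ω_s = 1 − (35/13)(0−1) = 48/13
  ⇒ ω_s¹/ω_c¹ = 48/13
Stage 2: N_ring = 30 + 2·22 = 74
Stage 2: 30(ω_s−ω_c) = −74(ω_r−ω_c),  ω_s=0, ω_r=1
Stage 2: 30(0−ω_c) = −74(1−ω_c)  ⇒  104ω_c = 74  ⇒  ω_c = 37/52
  ⇒ ω_c²/ω_r² = 37/52
Coupling ω_r² = ω_s¹ ⇒ overall = 48/13 × 37/52 = 444/169

444/169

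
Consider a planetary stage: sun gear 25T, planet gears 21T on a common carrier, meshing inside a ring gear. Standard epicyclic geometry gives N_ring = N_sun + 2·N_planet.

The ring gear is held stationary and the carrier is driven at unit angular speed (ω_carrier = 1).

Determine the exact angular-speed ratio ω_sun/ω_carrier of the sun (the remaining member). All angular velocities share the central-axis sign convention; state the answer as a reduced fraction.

N_ring = 25 + 2·21 = 67
25(ω_s−ω_c) = −67(ω_r−ω_c),  ω_r=0, ω_c=1
ω_s = 1 − (67/25)(0−1) = 92/25
ω_s/ω_c = 92/25

92/25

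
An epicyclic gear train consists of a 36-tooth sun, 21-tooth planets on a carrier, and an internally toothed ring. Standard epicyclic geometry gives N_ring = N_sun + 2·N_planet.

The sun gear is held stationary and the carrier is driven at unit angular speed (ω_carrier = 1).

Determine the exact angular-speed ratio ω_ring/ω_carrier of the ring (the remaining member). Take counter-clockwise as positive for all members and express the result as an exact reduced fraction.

19/13

N_ring = 36 + 2·21 = 78
36(ω_s−ω_c) = −78(ω_r−ω_c),  ω_s=0, ω_c=1
ω_r = 1 − (36/78)(0−1) = 19/13
ω_r/ω_c = 19/13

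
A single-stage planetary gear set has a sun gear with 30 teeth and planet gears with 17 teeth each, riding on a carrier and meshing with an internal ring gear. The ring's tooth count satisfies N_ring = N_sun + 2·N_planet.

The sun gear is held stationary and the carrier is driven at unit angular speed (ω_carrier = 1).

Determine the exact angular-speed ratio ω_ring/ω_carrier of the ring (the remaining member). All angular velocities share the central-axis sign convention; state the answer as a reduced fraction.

N_ring = 30 + 2·17 = 64
30(ω_s−ω_c) = −64(ω_r−ω_c),  ω_s=0, ω_c=1
ω_r = 1 − (30/64)(0−1) = 47/32
ω_r/ω_c = 47/32

47/32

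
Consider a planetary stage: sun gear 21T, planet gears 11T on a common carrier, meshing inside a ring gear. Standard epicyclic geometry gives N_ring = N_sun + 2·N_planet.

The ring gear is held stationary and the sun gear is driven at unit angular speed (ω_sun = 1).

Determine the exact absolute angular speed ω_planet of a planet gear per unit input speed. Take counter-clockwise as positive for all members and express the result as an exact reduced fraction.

-21/22

N_ring = 21 + 2·11 = 43
21(ω_s−ω_c) = −43(ω_r−ω_c),  ω_r=0, ω_s=1
21(1−ω_c) = −43(0−ω_c)  ⇒  64ω_c = 21  ⇒  ω_c = 21/64
sun–planet: 21·(1−21/64) = −11·(ω_p−ω_c)  ⇒  ω_p−ω_c = −(21/11)·(43/64) = -903/704
ω_p = 21/64 − 903/704 = -21/22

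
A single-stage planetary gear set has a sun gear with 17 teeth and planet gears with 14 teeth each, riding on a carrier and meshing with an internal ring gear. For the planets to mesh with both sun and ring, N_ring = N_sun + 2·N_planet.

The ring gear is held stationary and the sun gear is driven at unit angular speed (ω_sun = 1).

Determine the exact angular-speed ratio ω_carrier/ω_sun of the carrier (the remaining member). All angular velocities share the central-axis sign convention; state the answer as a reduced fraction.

17/62

N_ring = 17 + 2·14 = 45
17(ω_s−ω_c) = −45(ω_r−ω_c),  ω_r=0, ω_s=1
17(1−ω_c) = −45(0−ω_c)  ⇒  62ω_c = 17  ⇒  ω_c = 17/62
ω_c/ω_s = 17/62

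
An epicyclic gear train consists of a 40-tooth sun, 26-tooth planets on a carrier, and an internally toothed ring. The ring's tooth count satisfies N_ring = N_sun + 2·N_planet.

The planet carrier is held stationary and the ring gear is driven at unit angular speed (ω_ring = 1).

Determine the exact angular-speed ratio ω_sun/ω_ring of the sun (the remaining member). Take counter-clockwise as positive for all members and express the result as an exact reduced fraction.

-23/10

N_ring = 40 + 2·26 = 92
40(ω_s−ω_c) = −92(ω_r−ω_c),  ω_c=0, ω_r=1
ω_s = 0 − (92/40)(1−0) = -23/10
ω_s/ω_r = -23/10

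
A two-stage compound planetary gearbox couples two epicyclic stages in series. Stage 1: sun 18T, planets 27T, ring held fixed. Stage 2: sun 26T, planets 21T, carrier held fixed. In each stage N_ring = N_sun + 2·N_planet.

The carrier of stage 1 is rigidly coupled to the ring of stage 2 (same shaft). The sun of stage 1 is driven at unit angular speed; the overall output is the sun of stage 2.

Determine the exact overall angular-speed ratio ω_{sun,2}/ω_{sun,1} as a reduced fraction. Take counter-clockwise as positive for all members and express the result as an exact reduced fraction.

Stage 1: N_ring = 18 + 2·27 = 72
Stage 1: 18(ω_s−ω_c) = −72(ω_r−ω_c),  ω_r=0, ω_s=1
Stage 1: 18(1−ω_c) = −72(0−ω_c)  ⇒  90ω_c = 18  ⇒  ω_c = 1/5
  ⇒ ω_c¹/ω_s¹ = 1/5
Stage 2: N_ring = 26 + 2·21 = 68
Stage 2: 26(ω_s−ω_c) = −68(ω_r−ω_c),  ω_c=0, ω_r=1
Stage 2: ω_s = 0 − (68/26)(1−0) = -34/13
  ⇒ ω_s²/ω_r² = -34/13
Coupling ω_r² = ω_c¹ ⇒ overall = 1/5 × -34/13 = -34/65

-34/65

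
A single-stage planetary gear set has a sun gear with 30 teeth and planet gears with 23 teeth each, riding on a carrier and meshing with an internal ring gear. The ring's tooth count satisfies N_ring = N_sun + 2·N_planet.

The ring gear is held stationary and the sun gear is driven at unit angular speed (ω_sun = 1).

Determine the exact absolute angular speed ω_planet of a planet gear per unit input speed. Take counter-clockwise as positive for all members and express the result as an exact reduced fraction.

N_ring = 30 + 2·23 = 76
30(ω_s−ω_c) = −76(ω_r−ω_c),  ω_r=0, ω_s=1
30(1−ω_c) = −76(0−ω_c)  ⇒  106ω_c = 30  ⇒  ω_c = 15/53
sun–planet: 30·(1−15/53) = −23·(ω_p−ω_c)  ⇒  ω_p−ω_c = −(30/23)·(38/53) = -1140/1219
ω_p = 15/53 − 1140/1219 = -15/23

-15/23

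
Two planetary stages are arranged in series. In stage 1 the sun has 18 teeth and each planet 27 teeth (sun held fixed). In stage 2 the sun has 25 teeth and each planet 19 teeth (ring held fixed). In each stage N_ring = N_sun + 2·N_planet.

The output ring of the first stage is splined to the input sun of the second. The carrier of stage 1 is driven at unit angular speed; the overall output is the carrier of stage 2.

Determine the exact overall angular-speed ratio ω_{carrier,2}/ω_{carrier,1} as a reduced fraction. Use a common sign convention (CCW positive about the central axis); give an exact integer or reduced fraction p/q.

125/352

Stage 1: N_ring = 18 + 2·27 = 72
Stage 1: 18(ω_s−ω_c) = −72(ω_r−ω_c),  ω_s=0, ω_c=1
Stage 1: ω_r = 1 − (18/72)(0−1) = 5/4
  ⇒ ω_r¹/ω_c¹ = 5/4
Stage 2: N_ring = 25 + 2·19 = 63
Stage 2: 25(ω_s−ω_c) = −63(ω_r−ω_c),  ω_r=0, ω_s=1
Stage 2: 25(1−ω_c) = −63(0−ω_c)  ⇒  88ω_c = 25  ⇒  ω_c = 25/88
  ⇒ ω_c²/ω_s² = 25/88
Coupling ω_s² = ω_r¹ ⇒ overall = 5/4 × 25/88 = 125/352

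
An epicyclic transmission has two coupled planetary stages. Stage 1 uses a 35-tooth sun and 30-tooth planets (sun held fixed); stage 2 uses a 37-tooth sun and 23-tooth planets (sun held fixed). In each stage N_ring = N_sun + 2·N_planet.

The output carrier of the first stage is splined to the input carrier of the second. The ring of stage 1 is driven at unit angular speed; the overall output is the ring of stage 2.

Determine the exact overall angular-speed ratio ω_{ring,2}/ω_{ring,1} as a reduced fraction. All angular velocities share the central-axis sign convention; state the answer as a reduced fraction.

Stage 1: N_ring = 35 + 2·30 = 95
Stage 1: 35(ω_s−ω_c) = −95(ω_r−ω_c),  ω_s=0, ω_r=1
Stage 1: 35(0−ω_c) = −95(1−ω_c)  ⇒  130ω_c = 95  ⇒  ω_c = 19/26
  ⇒ ω_c¹/ω_r¹ = 19/26
Stage 2: N_ring = 37 + 2·23 = 83
Stage 2: 37(ω_s−ω_c) = −83(ω_r−ω_c),  ω_s=0, ω_c=1
Stage 2: ω_r = 1 − (37/83)(0−1) = 120/83
  ⇒ ω_r²/ω_c² = 120/83
Coupling ω_c² = ω_c¹ ⇒ overall = 19/26 × 120/83 = 1140/1079

1140/1079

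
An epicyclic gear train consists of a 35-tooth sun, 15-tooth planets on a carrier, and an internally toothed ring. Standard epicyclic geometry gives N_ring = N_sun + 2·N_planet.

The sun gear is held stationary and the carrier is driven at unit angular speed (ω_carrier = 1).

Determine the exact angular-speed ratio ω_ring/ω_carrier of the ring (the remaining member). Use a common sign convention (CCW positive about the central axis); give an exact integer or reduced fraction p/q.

N_ring = 35 + 2·15 = 65
35(ω_s−ω_c) = −65(ω_r−ω_c),  ω_s=0, ω_c=1
ω_r = 1 − (35/65)(0−1) = 20/13
ω_r/ω_c = 20/13

20/13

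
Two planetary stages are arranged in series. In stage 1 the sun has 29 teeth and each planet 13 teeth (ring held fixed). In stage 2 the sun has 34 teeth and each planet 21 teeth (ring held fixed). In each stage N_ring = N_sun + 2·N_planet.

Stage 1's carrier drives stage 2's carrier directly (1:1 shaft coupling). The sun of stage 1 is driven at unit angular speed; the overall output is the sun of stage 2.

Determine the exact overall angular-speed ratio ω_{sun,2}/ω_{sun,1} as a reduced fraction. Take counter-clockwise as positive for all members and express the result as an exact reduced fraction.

1595/1428

Stage 1: N_ring = 29 + 2·13 = 55
Stage 1: 29(ω_s−ω_c) = −55(ω_r−ω_c),  ω_r=0, ω_s=1
Stage 1: 29(1−ω_c) = −55(0−ω_c)  ⇒  84ω_c = 29  ⇒  ω_c = 29/84
  ⇒ ω_c¹/ω_s¹ = 29/84
Stage 2: N_ring = 34 + 2·21 = 76
Stage 2: 34(ω_s−ω_c) = −76(ω_r−ω_c),  ω_r=0, ω_c=1
Stage 2: ω_s = 1 − (76/34)(0−1) = 55/17
  ⇒ ω_s²/ω_c² = 55/17
Coupling ω_c² = ω_c¹ ⇒ overall = 29/84 × 55/17 = 1595/1428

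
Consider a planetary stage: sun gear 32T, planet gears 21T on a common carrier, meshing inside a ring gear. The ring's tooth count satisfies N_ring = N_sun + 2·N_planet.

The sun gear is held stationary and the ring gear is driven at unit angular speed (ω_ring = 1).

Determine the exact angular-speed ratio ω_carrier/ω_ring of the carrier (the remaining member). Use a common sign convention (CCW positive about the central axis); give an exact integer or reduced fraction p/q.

37/53

N_ring = 32 + 2·21 = 74
32(ω_s−ω_c) = −74(ω_r−ω_c),  ω_s=0, ω_r=1
32(0−ω_c) = −74(1−ω_c)  ⇒  106ω_c = 74  ⇒  ω_c = 37/53
ω_c/ω_r = 37/53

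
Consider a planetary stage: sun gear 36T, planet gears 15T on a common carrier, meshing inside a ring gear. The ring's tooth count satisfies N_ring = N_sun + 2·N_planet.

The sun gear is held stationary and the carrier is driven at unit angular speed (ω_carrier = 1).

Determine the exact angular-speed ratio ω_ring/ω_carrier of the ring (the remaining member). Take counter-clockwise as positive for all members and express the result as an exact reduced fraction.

17/11

N_ring = 36 + 2·15 = 66
36(ω_s−ω_c) = −66(ω_r−ω_c),  ω_s=0, ω_c=1
ω_r = 1 − (36/66)(0−1) = 17/11
ω_r/ω_c = 17/11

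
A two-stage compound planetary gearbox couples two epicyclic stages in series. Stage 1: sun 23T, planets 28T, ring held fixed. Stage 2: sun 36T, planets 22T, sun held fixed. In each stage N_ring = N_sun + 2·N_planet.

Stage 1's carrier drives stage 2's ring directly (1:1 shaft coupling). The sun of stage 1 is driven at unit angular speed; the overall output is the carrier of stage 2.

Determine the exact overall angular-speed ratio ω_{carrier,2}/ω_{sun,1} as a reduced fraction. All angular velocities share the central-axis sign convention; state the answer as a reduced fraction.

230/1479

Stage 1: N_ring = 23 + 2·28 = 79
Stage 1: 23(ω_s−ω_c) = −79(ω_r−ω_c),  ω_r=0, ω_s=1
Stage 1: 23(1−ω_c) = −79(0−ω_c)  ⇒  102ω_c = 23  ⇒  ω_c = 23/102
  ⇒ ω_c¹/ω_s¹ = 23/102
Stage 2: N_ring = 36 + 2·22 = 80
Stage 2: 36(ω_s−ω_c) = −80(ω_r−ω_c),  ω_s=0, ω_r=1
Stage 2: 36(0−ω_c) = −80(1−ω_c)  ⇒  116ω_c = 80  ⇒  ω_c = 20/29
  ⇒ ω_c²/ω_r² = 20/29
Coupling ω_r² = ω_c¹ ⇒ overall = 23/102 × 20/29 = 230/1479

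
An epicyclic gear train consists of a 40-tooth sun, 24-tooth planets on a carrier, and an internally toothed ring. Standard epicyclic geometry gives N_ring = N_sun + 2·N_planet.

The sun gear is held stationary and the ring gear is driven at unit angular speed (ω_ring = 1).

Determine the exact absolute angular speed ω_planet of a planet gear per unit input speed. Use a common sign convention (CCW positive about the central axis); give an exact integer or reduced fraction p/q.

11/6

N_ring = 40 + 2·24 = 88
40(ω_s−ω_c) = −88(ω_r−ω_c),  ω_s=0, ω_r=1
40(0−ω_c) = −88(1−ω_c)  ⇒  128ω_c = 88  ⇒  ω_c = 11/16
sun–planet: 40·(0−11/16) = −24·(ω_p−ω_c)  ⇒  ω_p−ω_c = −(40/24)·(-11/16) = 55/48
ω_p = 11/16 + 55/48 = 11/6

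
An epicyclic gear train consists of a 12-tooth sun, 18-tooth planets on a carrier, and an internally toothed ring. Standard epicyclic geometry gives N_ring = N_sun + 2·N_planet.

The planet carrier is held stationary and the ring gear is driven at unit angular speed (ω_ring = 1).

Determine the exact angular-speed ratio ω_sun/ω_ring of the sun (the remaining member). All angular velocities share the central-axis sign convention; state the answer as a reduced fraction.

-4

N_ring = 12 + 2·18 = 48
12(ω_s−ω_c) = −48(ω_r−ω_c),  ω_c=0, ω_r=1
ω_s = 0 − (48/12)(1−0) = -4
ω_s/ω_r = -4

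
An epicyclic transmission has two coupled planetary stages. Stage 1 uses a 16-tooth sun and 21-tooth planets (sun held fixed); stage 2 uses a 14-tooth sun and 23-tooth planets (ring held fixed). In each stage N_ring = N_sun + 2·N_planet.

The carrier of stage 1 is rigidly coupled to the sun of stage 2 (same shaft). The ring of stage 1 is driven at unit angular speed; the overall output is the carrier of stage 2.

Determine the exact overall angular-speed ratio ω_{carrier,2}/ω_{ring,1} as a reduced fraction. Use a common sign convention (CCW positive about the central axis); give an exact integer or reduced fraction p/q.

203/1369

Stage 1: N_ring = 16 + 2·21 = 58
Stage 1: 16(ω_s−ω_c) = −58(ω_r−ω_c),  ω_s=0, ω_r=1
Stage 1: 16(0−ω_c) = −58(1−ω_c)  ⇒  74ω_c = 58  ⇒  ω_c = 29/37
  ⇒ ω_c¹/ω_r¹ = 29/37
Stage 2: N_ring = 14 + 2·23 = 60
Stage 2: 14(ω_s−ω_c) = −60(ω_r−ω_c),  ω_r=0, ω_s=1
Stage 2: 14(1−ω_c) = −60(0−ω_c)  ⇒  74ω_c = 14  ⇒  ω_c = 7/37
  ⇒ ω_c²/ω_s² = 7/37
Coupling ω_s² = ω_c¹ ⇒ overall = 29/37 × 7/37 = 203/1369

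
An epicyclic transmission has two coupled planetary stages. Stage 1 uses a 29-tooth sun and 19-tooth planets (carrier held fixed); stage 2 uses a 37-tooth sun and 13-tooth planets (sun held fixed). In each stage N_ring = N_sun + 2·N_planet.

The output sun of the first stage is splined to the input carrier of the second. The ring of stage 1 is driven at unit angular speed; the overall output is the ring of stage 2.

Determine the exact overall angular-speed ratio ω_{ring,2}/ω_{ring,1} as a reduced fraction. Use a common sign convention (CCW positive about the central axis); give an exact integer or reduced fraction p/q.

Stage 1: N_ring = 29 + 2·19 = 67
Stage 1: 29(ω_s−ω_c) = −67(ω_r−ω_c),  ω_c=0, ω_r=1
Stage 1: ω_s = 0 − (67/29)(1−0) = -67/29
  ⇒ ω_s¹/ω_r¹ = -67/29
Stage 2: N_ring = 37 + 2·13 = 63
Stage 2: 37(ω_s−ω_c) = −63(ω_r−ω_c),  ω_s=0, ω_c=1
Stage 2: ω_r = 1 − (37/63)(0−1) = 100/63
  ⇒ ω_r²/ω_c² = 100/63
Coupling ω_c² = ω_s¹ ⇒ overall = -67/29 × 100/63 = -6700/1827

-6700/1827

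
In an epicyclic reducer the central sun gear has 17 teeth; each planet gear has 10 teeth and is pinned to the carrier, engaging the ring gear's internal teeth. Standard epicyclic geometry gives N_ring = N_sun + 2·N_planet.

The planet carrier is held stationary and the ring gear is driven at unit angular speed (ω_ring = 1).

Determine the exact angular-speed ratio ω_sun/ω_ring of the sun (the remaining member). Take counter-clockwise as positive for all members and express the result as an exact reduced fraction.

-37/17

N_ring = 17 + 2·10 = 37
17(ω_s−ω_c) = −37(ω_r−ω_c),  ω_c=0, ω_r=1
ω_s = 0 − (37/17)(1−0) = -37/17
ω_s/ω_r = -37/17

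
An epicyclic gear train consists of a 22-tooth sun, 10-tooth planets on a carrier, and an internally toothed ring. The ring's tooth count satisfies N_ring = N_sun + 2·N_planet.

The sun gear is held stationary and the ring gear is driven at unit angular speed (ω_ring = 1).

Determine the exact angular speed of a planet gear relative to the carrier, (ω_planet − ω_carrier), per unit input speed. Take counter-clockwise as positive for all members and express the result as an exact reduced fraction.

231/160

N_ring = 22 + 2·10 = 42
22(ω_s−ω_c) = −42(ω_r−ω_c),  ω_s=0, ω_r=1
22(0−ω_c) = −42(1−ω_c)  ⇒  64ω_c = 42  ⇒  ω_c = 21/32
sun–planet: 22·(0−21/32) = −10·(ω_p−ω_c)  ⇒  ω_p−ω_c = −(22/10)·(-21/32) = 231/160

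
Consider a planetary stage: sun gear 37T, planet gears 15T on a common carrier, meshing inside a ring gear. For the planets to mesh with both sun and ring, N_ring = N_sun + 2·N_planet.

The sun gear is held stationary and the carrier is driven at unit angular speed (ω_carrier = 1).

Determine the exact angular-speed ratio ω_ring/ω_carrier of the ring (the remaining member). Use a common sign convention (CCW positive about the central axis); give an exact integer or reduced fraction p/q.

104/67

N_ring = 37 + 2·15 = 67
37(ω_s−ω_c) = −67(ω_r−ω_c),  ω_s=0, ω_c=1
ω_r = 1 − (37/67)(0−1) = 104/67
ω_r/ω_c = 104/67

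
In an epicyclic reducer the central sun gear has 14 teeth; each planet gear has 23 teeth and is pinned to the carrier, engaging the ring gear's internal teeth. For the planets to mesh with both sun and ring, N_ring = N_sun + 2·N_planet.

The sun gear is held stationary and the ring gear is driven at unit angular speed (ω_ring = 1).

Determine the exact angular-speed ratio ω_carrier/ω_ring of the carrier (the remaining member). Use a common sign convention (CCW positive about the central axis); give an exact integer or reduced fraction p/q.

N_ring = 14 + 2·23 = 60
14(ω_s−ω_c) = −60(ω_r−ω_c),  ω_s=0, ω_r=1
14(0−ω_c) = −60(1−ω_c)  ⇒  74ω_c = 60  ⇒  ω_c = 30/37
ω_c/ω_r = 30/37

30/37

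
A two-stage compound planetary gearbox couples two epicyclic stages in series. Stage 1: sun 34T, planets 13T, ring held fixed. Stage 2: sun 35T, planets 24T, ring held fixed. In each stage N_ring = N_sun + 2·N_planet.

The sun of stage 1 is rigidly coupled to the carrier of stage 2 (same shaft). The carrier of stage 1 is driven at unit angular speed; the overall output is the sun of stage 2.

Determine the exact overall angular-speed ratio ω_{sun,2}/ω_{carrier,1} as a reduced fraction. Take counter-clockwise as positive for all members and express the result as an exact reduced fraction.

Stage 1: N_ring = 34 + 2·13 = 60
Stage 1: 34(ω_s−ω_c) = −60(ω_r−ω_c),  ω_r=0, ω_c=1
Stage 1: ω_s = 1 − (60/34)(0−1) = 47/17
  ⇒ ω_s¹/ω_c¹ = 47/17
Stage 2: N_ring = 35 + 2·24 = 83
Stage 2: 35(ω_s−ω_c) = −83(ω_r−ω_c),  ω_r=0, ω_c=1
Stage 2: ω_s = 1 − (83/35)(0−1) = 118/35
  ⇒ ω_s²/ω_c² = 118/35
Coupling ω_c² = ω_s¹ ⇒ overall = 47/17 × 118/35 = 5546/595

5546/595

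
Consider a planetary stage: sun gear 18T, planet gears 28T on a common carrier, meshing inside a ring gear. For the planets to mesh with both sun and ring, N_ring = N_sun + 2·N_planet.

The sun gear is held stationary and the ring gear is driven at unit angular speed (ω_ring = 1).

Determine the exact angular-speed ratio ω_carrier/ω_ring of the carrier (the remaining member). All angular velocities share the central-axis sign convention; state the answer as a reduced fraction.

37/46

N_ring = 18 + 2·28 = 74
18(ω_s−ω_c) = −74(ω_r−ω_c),  ω_s=0, ω_r=1
18(0−ω_c) = −74(1−ω_c)  ⇒  92ω_c = 74  ⇒  ω_c = 37/46
ω_c/ω_r = 37/46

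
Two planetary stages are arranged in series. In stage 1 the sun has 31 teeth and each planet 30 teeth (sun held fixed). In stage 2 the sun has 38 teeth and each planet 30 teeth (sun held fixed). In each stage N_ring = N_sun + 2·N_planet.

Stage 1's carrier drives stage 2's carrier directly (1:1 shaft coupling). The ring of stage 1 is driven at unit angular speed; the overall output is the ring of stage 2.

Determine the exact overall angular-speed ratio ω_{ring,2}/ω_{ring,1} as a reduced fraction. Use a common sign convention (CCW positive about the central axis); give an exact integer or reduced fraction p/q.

Stage 1: N_ring = 31 + 2·30 = 91
Stage 1: 31(ω_s−ω_c) = −91(ω_r−ω_c),  ω_s=0, ω_r=1
Stage 1: 31(0−ω_c) = −91(1−ω_c)  ⇒  122ω_c = 91  ⇒  ω_c = 91/122
  ⇒ ω_c¹/ω_r¹ = 91/122
Stage 2: N_ring = 38 + 2·30 = 98
Stage 2: 38(ω_s−ω_c) = −98(ω_r−ω_c),  ω_s=0, ω_c=1
Stage 2: ω_r = 1 − (38/98)(0−1) = 68/49
  ⇒ ω_r²/ω_c² = 68/49
Coupling ω_c² = ω_c¹ ⇒ overall = 91/122 × 68/49 = 442/427

442/427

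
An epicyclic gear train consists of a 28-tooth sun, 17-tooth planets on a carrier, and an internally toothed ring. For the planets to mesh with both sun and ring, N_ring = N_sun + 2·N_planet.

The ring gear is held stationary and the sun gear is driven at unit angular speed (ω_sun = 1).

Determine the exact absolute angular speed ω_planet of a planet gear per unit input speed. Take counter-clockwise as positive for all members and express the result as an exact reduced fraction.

N_ring = 28 + 2·17 = 62
28(ω_s−ω_c) = −62(ω_r−ω_c),  ω_r=0, ω_s=1
28(1−ω_c) = −62(0−ω_c)  ⇒  90ω_c = 28  ⇒  ω_c = 14/45
sun–planet: 28·(1−14/45) = −17·(ω_p−ω_c)  ⇒  ω_p−ω_c = −(28/17)·(31/45) = -868/765
ω_p = 14/45 − 868/765 = -14/17

-14/17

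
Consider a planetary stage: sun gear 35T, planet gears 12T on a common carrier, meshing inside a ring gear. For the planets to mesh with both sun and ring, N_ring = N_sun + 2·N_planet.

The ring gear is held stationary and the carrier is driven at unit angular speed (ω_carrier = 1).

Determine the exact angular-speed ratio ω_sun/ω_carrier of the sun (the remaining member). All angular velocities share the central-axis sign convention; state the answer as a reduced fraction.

N_ring = 35 + 2·12 = 59
35(ω_s−ω_c) = −59(ω_r−ω_c),  ω_r=0, ω_c=1
ω_s = 1 − (59/35)(0−1) = 94/35
ω_s/ω_c = 94/35

94/35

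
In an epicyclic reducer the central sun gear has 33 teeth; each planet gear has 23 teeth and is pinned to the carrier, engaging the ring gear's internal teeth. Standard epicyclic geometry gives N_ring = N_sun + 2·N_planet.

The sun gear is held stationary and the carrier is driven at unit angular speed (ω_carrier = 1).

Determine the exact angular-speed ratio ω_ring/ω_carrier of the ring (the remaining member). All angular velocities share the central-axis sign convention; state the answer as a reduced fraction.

N_ring = 33 + 2·23 = 79
33(ω_s−ω_c) = −79(ω_r−ω_c),  ω_s=0, ω_c=1
ω_r = 1 − (33/79)(0−1) = 112/79
ω_r/ω_c = 112/79

112/79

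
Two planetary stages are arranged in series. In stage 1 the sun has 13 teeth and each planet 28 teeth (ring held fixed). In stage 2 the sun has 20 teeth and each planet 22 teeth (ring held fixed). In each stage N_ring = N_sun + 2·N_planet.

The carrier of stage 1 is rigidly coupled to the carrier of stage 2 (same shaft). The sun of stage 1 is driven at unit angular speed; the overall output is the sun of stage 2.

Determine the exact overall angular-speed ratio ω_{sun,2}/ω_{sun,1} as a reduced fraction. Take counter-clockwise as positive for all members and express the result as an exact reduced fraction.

273/410

Stage 1: N_ring = 13 + 2·28 = 69
Stage 1: 13(ω_s−ω_c) = −69(ω_r−ω_c),  ω_r=0, ω_s=1
Stage 1: 13(1−ω_c) = −69(0−ω_c)  ⇒  82ω_c = 13  ⇒  ω_c = 13/82
  ⇒ ω_c¹/ω_s¹ = 13/82
Stage 2: N_ring = 20 + 2·22 = 64
Stage 2: 20(ω_s−ω_c) = −64(ω_r−ω_c),  ω_r=0, ω_c=1
Stage 2: ω_s = 1 − (64/20)(0−1) = 21/5
  ⇒ ω_s²/ω_c² = 21/5
Coupling ω_c² = ω_c¹ ⇒ overall = 13/82 × 21/5 = 273/410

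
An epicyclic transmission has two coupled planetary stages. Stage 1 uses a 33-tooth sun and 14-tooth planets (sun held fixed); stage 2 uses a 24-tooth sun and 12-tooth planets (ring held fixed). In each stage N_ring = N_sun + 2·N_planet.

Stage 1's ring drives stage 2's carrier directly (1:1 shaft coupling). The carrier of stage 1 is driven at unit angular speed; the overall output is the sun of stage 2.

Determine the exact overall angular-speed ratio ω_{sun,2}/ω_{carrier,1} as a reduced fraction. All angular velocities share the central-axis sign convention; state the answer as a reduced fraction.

Stage 1: N_ring = 33 + 2·14 = 61
Stage 1: 33(ω_s−ω_c) = −61(ω_r−ω_c),  ω_s=0, ω_c=1
Stage 1: ω_r = 1 − (33/61)(0−1) = 94/61
  ⇒ ω_r¹/ω_c¹ = 94/61
Stage 2: N_ring = 24 + 2·12 = 48
Stage 2: 24(ω_s−ω_c) = −48(ω_r−ω_c),  ω_r=0, ω_c=1
Stage 2: ω_s = 1 − (48/24)(0−1) = 3
  ⇒ ω_s²/ω_c² = 3
Coupling ω_c² = ω_r¹ ⇒ overall = 94/61 × 3 = 282/61

282/61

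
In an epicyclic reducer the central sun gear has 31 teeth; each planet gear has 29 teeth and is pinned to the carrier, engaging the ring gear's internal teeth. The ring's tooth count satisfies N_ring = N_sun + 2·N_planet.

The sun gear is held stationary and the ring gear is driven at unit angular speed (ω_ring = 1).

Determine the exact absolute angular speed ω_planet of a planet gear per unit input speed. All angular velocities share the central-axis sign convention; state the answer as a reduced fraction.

N_ring = 31 + 2·29 = 89
31(ω_s−ω_c) = −89(ω_r−ω_c),  ω_s=0, ω_r=1
31(0−ω_c) = −89(1−ω_c)  ⇒  120ω_c = 89  ⇒  ω_c = 89/120
sun–planet: 31·(0−89/120) = −29·(ω_p−ω_c)  ⇒  ω_p−ω_c = −(31/29)·(-89/120) = 2759/3480
ω_p = 89/120 + 2759/3480 = 89/58

89/58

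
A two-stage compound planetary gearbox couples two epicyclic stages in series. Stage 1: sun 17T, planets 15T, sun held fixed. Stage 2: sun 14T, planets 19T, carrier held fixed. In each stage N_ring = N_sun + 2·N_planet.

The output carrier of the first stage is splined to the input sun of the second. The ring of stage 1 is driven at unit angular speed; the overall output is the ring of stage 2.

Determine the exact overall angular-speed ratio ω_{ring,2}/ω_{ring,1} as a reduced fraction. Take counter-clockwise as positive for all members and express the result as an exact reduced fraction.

-329/1664

Stage 1: N_ring = 17 + 2·15 = 47
Stage 1: 17(ω_s−ω_c) = −47(ω_r−ω_c),  ω_s=0, ω_r=1
Stage 1: 17(0−ω_c) = −47(1−ω_c)  ⇒  64ω_c = 47  ⇒  ω_c = 47/64
  ⇒ ω_c¹/ω_r¹ = 47/64
Stage 2: N_ring = 14 + 2·19 = 52
Stage 2: 14(ω_s−ω_c) = −52(ω_r−ω_c),  ω_c=0, ω_s=1
Stage 2: ω_r = 0 − (14/52)(1−0) = -7/26
  ⇒ ω_r²/ω_s² = -7/26
Coupling ω_s² = ω_c¹ ⇒ overall = 47/64 × -7/26 = -329/1664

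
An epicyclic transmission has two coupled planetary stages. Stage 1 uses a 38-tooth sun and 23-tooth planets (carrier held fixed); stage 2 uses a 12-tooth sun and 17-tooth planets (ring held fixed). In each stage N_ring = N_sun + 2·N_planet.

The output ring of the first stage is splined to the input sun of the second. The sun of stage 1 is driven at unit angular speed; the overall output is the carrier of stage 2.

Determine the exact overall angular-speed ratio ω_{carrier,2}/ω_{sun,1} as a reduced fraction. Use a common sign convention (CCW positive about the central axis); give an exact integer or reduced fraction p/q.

-19/203

Stage 1: N_ring = 38 + 2·23 = 84
Stage 1: 38(ω_s−ω_c) = −84(ω_r−ω_c),  ω_c=0, ω_s=1
Stage 1: ω_r = 0 − (38/84)(1−0) = -19/42
  ⇒ ω_r¹/ω_s¹ = -19/42
Stage 2: N_ring = 12 + 2·17 = 46
Stage 2: 12(ω_s−ω_c) = −46(ω_r−ω_c),  ω_r=0, ω_s=1
Stage 2: 12(1−ω_c) = −46(0−ω_c)  ⇒  58ω_c = 12  ⇒  ω_c = 6/29
  ⇒ ω_c²/ω_s² = 6/29
Coupling ω_s² = ω_r¹ ⇒ overall = -19/42 × 6/29 = -19/203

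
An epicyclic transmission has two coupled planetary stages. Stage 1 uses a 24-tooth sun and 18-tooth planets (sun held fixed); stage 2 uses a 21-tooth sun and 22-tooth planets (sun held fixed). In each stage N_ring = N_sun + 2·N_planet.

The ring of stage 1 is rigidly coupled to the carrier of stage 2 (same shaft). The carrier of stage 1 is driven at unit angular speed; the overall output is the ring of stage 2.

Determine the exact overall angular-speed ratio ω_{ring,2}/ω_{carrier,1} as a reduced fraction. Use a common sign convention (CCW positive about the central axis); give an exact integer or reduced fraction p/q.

602/325

Stage 1: N_ring = 24 + 2·18 = 60
Stage 1: 24(ω_s−ω_c) = −60(ω_r−ω_c),  ω_s=0, ω_c=1
Stage 1: ω_r = 1 − (24/60)(0−1) = 7/5
  ⇒ ω_r¹/ω_c¹ = 7/5
Stage 2: N_ring = 21 + 2·22 = 65
Stage 2: 21(ω_s−ω_c) = −65(ω_r−ω_c),  ω_s=0, ω_c=1
Stage 2: ω_r = 1 − (21/65)(0−1) = 86/65
  ⇒ ω_r²/ω_c² = 86/65
Coupling ω_c² = ω_r¹ ⇒ overall = 7/5 × 86/65 = 602/325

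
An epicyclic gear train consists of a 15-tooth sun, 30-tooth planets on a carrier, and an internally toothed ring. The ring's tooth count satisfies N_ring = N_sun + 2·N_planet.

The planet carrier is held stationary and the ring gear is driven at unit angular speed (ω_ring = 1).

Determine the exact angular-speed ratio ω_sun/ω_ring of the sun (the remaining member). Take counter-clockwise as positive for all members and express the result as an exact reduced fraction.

-5

N_ring = 15 + 2·30 = 75
15(ω_s−ω_c) = −75(ω_r−ω_c),  ω_c=0, ω_r=1
ω_s = 0 − (75/15)(1−0) = -5
ω_s/ω_r = -5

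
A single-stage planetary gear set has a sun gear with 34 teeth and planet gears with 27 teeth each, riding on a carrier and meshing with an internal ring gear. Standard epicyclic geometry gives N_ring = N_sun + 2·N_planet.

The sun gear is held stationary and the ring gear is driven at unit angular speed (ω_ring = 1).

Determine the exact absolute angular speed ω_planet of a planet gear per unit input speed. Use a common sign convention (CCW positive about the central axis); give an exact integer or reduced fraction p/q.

44/27

N_ring = 34 + 2·27 = 88
34(ω_s−ω_c) = −88(ω_r−ω_c),  ω_s=0, ω_r=1
34(0−ω_c) = −88(1−ω_c)  ⇒  122ω_c = 88  ⇒  ω_c = 44/61
sun–planet: 34·(0−44/61) = −27·(ω_p−ω_c)  ⇒  ω_p−ω_c = −(34/27)·(-44/61) = 1496/1647
ω_p = 44/61 + 1496/1647 = 44/27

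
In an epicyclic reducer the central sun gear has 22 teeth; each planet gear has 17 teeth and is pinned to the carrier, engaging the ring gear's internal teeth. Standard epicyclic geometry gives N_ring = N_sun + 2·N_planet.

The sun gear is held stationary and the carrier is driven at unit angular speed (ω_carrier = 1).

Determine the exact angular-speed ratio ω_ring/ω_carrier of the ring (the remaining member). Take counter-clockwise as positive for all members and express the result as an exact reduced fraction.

N_ring = 22 + 2·17 = 56
22(ω_s−ω_c) = −56(ω_r−ω_c),  ω_s=0, ω_c=1
ω_r = 1 − (22/56)(0−1) = 39/28
ω_r/ω_c = 39/28

39/28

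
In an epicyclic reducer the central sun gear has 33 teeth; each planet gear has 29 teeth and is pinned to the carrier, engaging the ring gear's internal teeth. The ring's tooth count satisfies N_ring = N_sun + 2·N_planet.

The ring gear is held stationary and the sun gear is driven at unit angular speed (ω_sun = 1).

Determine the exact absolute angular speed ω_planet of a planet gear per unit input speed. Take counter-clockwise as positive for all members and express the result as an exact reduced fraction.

N_ring = 33 + 2·29 = 91
33(ω_s−ω_c) = −91(ω_r−ω_c),  ω_r=0, ω_s=1
33(1−ω_c) = −91(0−ω_c)  ⇒  124ω_c = 33  ⇒  ω_c = 33/124
sun–planet: 33·(1−33/124) = −29·(ω_p−ω_c)  ⇒  ω_p−ω_c = −(33/29)·(91/124) = -3003/3596
ω_p = 33/124 − 3003/3596 = -33/58

-33/58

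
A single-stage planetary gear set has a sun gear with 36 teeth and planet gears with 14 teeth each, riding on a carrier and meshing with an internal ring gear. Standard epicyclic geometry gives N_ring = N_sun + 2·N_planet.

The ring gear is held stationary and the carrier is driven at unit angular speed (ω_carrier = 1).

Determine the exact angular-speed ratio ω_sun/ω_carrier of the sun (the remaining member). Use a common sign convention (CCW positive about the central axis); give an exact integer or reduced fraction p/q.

25/9

N_ring = 36 + 2·14 = 64
36(ω_s−ω_c) = −64(ω_r−ω_c),  ω_r=0, ω_c=1
ω_s = 1 − (64/36)(0−1) = 25/9
ω_s/ω_c = 25/9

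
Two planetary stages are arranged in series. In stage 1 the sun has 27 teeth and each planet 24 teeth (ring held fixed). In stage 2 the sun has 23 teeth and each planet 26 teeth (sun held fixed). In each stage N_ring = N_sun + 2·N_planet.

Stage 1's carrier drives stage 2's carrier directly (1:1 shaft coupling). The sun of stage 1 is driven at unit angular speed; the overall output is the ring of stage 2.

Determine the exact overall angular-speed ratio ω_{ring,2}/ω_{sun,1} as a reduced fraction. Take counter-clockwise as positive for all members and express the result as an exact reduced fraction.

147/425

Stage 1: N_ring = 27 + 2·24 = 75
Stage 1: 27(ω_s−ω_c) = −75(ω_r−ω_c),  ω_r=0, ω_s=1
Stage 1: 27(1−ω_c) = −75(0−ω_c)  ⇒  102ω_c = 27  ⇒  ω_c = 9/34
  ⇒ ω_c¹/ω_s¹ = 9/34
Stage 2: N_ring = 23 + 2·26 = 75
Stage 2: 23(ω_s−ω_c) = −75(ω_r−ω_c),  ω_s=0, ω_c=1
Stage 2: ω_r = 1 − (23/75)(0−1) = 98/75
  ⇒ ω_r²/ω_c² = 98/75
Coupling ω_c² = ω_c¹ ⇒ overall = 9/34 × 98/75 = 147/425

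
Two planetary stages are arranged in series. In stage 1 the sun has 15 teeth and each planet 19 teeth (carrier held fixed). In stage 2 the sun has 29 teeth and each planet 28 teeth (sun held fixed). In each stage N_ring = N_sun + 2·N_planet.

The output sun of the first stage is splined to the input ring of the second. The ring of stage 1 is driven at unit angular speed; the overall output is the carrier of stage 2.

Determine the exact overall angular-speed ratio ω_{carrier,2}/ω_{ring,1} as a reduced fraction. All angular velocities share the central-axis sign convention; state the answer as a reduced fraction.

Stage 1: N_ring = 15 + 2·19 = 53
Stage 1: 15(ω_s−ω_c) = −53(ω_r−ω_c),  ω_c=0, ω_r=1
Stage 1: ω_s = 0 − (53/15)(1−0) = -53/15
  ⇒ ω_s¹/ω_r¹ = -53/15
Stage 2: N_ring = 29 + 2·28 = 85
Stage 2: 29(ω_s−ω_c) = −85(ω_r−ω_c),  ω_s=0, ω_r=1
Stage 2: 29(0−ω_c) = −85(1−ω_c)  ⇒  114ω_c = 85  ⇒  ω_c = 85/114
  ⇒ ω_c²/ω_r² = 85/114
Coupling ω_r² = ω_s¹ ⇒ overall = -53/15 × 85/114 = -901/342

-901/342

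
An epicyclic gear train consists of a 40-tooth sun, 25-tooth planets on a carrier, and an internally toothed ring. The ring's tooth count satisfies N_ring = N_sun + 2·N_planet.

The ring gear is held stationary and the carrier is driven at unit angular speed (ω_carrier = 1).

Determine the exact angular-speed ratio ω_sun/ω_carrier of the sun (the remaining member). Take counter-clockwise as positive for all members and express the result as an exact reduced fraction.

N_ring = 40 + 2·25 = 90
40(ω_s−ω_c) = −90(ω_r−ω_c),  ω_r=0, ω_c=1
ω_s = 1 − (90/40)(0−1) = 13/4
ω_s/ω_c = 13/4

13/4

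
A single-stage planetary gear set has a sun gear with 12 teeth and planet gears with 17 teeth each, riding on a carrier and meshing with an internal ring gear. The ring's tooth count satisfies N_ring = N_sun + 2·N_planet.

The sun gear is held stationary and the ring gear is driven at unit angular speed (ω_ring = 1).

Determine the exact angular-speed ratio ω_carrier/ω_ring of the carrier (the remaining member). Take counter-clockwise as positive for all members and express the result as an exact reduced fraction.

23/29

N_ring = 12 + 2·17 = 46
12(ω_s−ω_c) = −46(ω_r−ω_c),  ω_s=0, ω_r=1
12(0−ω_c) = −46(1−ω_c)  ⇒  58ω_c = 46  ⇒  ω_c = 23/29
ω_c/ω_r = 23/29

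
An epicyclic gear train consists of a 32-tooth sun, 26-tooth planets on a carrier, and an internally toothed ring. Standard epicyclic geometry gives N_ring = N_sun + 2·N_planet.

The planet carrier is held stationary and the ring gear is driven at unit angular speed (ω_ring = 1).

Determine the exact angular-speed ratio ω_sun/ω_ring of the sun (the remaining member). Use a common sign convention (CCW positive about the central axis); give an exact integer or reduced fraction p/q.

-21/8

N_ring = 32 + 2·26 = 84
32(ω_s−ω_c) = −84(ω_r−ω_c),  ω_c=0, ω_r=1
ω_s = 0 − (84/32)(1−0) = -21/8
ω_s/ω_r = -21/8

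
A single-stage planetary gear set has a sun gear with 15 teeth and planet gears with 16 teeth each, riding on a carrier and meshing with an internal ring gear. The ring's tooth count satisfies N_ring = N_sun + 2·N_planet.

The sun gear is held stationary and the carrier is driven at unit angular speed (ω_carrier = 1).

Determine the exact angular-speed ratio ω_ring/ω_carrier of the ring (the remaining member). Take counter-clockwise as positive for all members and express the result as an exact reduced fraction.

62/47

N_ring = 15 + 2·16 = 47
15(ω_s−ω_c) = −47(ω_r−ω_c),  ω_s=0, ω_c=1
ω_r = 1 − (15/47)(0−1) = 62/47
ω_r/ω_c = 62/47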